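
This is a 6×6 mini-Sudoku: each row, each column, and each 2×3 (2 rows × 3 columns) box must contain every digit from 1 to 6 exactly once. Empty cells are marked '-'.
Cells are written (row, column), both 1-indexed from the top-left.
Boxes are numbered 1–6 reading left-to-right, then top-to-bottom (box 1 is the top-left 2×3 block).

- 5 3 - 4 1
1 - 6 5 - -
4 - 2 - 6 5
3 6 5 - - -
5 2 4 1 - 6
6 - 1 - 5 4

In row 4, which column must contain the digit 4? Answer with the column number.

4

Consider where 4 can go in row 4.
(4,5) is out (column 5 already has a 4).
(4,6) is out (column 6 already has a 4).
So the only cell in row 4 that can hold 4 is (4,4).
That is column 4.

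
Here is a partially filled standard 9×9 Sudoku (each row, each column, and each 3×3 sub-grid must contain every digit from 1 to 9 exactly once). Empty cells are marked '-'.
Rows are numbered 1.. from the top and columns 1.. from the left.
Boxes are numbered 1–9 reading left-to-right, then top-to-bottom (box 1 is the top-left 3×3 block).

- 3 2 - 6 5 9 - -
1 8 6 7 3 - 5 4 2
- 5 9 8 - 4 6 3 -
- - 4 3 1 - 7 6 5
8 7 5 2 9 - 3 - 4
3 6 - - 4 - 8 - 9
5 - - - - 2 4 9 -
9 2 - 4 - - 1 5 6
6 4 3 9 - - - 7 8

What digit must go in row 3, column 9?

1

Cell row 3, column 9 itself could take any of {1, 7} by direct elimination.
Consider where 1 can go in row 3.
row 3, column 1 is out (column 1 already has a 1).
row 3, column 5 is out (column 5 already has a 1).
So the only cell in row 3 that can hold 1 is row 3, column 9.
Therefore row 3, column 9 = 1.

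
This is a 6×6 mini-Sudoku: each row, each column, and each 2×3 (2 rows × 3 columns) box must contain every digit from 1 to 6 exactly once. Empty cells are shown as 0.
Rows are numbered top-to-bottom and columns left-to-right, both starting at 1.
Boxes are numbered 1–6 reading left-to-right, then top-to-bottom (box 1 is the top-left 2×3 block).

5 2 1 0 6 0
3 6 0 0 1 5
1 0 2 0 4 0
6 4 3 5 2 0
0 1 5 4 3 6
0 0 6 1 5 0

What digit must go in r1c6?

Cell r1c6 itself could take any of {3, 4} by direct elimination.
Consider where 4 can go in column 6.
r3c6 is out (row 3 already has a 4).
r4c6 is out (row 4 already has a 4).
r6c6 is out (box 6 already has a 4).
So the only cell in column 6 that can hold 4 is r1c6.
Therefore r1c6 = 4.

4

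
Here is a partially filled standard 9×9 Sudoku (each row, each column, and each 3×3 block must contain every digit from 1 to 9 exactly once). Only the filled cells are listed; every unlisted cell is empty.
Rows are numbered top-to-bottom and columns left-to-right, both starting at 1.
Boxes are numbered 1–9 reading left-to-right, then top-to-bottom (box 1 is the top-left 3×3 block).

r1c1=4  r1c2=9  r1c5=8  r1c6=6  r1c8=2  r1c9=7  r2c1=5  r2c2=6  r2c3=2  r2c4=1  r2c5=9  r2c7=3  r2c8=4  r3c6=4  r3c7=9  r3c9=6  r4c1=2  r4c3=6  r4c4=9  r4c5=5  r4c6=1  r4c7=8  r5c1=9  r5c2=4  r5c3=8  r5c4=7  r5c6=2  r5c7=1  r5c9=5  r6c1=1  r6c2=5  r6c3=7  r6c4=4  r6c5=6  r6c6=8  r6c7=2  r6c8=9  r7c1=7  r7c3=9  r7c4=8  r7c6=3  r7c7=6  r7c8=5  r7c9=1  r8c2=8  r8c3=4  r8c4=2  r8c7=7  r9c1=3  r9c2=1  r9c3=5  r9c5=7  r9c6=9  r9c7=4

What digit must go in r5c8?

6

Cell r5c8 itself could take any of {3, 6} by direct elimination.
Consider where 6 can go in row 5.
r5c5 is out (column 5 already has a 6).
So the only cell in row 5 that can hold 6 is r5c8.
Therefore r5c8 = 6.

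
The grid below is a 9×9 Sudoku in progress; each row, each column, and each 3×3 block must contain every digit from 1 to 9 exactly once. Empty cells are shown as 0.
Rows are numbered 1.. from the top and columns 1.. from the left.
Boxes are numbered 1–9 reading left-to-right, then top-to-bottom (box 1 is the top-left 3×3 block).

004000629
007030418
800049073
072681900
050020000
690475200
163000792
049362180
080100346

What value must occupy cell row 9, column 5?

9

Cell row 9, column 5 itself could take any of {5, 9} by direct elimination.
Consider where 9 can go in row 9.
row 9, column 1 is out (box 7 already has a 9).
row 9, column 3 is out (column 3 already has a 9).
row 9, column 6 is out (column 6 already has a 9).
So the only cell in row 9 that can hold 9 is row 9, column 5.
Therefore row 9, column 5 = 9.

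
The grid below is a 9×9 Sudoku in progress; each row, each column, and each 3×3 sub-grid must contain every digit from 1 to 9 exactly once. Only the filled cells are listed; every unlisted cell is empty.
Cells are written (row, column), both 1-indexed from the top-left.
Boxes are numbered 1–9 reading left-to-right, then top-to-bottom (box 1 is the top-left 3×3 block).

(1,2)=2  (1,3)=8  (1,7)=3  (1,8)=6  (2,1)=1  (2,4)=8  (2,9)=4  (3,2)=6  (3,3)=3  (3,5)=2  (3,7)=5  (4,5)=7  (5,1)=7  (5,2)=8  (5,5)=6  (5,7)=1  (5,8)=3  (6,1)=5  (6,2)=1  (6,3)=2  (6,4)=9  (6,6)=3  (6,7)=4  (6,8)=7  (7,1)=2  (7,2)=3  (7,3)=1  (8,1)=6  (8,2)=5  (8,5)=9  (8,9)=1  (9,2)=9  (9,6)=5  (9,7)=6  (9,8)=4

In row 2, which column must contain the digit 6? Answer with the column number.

Consider where 6 can go in row 2.
(2,2) is out (column 2 already has a 6).
(2,3) is out (box 1 already has a 6).
(2,5) is out (column 5 already has a 6).
(2,7) is out (column 7 already has a 6).
(2,8) is out (column 8 already has a 6).
So the only cell in row 2 that can hold 6 is (2,6).
That is column 6.

6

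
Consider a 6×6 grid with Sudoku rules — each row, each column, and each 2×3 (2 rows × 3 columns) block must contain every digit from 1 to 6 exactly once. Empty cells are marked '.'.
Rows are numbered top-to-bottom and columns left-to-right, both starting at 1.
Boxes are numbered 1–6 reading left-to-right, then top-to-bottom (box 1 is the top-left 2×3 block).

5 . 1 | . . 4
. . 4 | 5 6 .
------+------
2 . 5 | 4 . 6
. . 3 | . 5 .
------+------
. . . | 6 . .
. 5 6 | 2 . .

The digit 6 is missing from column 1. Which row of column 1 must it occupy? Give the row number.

4

Consider where 6 can go in column 1.
R2C1 is out (row 2 already has a 6).
R5C1 is out (row 5 already has a 6).
R6C1 is out (row 6 already has a 6).
So the only cell in column 1 that can hold 6 is R4C1.
That is row 4.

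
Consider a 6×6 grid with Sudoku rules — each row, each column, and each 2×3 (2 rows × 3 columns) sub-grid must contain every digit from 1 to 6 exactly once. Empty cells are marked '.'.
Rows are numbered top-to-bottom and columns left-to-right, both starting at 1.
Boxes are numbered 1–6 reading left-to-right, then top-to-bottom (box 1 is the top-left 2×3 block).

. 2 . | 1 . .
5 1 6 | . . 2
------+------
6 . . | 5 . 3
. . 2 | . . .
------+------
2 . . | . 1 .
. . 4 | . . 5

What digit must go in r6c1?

Cell r6c1 itself could take any of {1, 3} by direct elimination.
Consider where 1 can go in box 5.
r5c2 is out (row 5 already has a 1).
r5c3 is out (row 5 already has a 1).
r6c2 is out (column 2 already has a 1).
So the only cell in box 5 that can hold 1 is r6c1.
Therefore r6c1 = 1.

1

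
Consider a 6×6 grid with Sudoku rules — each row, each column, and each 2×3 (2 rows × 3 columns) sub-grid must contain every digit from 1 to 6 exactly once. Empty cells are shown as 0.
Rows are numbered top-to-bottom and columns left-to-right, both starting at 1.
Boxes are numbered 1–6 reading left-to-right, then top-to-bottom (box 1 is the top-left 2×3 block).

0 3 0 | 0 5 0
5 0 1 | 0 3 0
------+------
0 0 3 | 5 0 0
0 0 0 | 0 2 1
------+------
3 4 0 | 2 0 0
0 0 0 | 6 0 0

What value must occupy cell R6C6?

Cell R6C6 itself could take any of {3, 4, 5} by direct elimination.
Consider where 3 can go in column 6.
R1C6 is out (row 1 already has a 3).
R2C6 is out (row 2 already has a 3).
R3C6 is out (row 3 already has a 3).
R5C6 is out (row 5 already has a 3).
So the only cell in column 6 that can hold 3 is R6C6.
Therefore R6C6 = 3.

3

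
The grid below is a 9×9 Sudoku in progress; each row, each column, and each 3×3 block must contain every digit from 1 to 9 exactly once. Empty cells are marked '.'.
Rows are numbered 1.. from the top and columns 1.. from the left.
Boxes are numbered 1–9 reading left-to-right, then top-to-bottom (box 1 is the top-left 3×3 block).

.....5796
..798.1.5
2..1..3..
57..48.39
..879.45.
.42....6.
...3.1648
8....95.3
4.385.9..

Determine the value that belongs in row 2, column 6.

Cell row 2, column 6 itself could take any of {2, 3, 4, 6} by direct elimination.
Consider where 4 can go in row 2.
row 2, column 1 is out (column 1 already has a 4).
row 2, column 2 is out (column 2 already has a 4).
row 2, column 8 is out (column 8 already has a 4).
So the only cell in row 2 that can hold 4 is row 2, column 6.
Therefore row 2, column 6 = 4.

4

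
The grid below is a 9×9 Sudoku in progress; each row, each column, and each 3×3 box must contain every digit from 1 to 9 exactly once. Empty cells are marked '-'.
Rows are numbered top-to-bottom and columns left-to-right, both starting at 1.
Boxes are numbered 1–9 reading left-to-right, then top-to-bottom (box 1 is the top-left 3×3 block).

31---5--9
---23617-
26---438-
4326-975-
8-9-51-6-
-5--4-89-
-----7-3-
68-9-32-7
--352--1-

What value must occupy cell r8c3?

Cell r8c3 itself could take any of {1, 4, 5} by direct elimination.
Consider where 5 can go in row 8.
r8c5 is out (column 5 already has a 5).
r8c8 is out (column 8 already has a 5).
So the only cell in row 8 that can hold 5 is r8c3.
Therefore r8c3 = 5.

5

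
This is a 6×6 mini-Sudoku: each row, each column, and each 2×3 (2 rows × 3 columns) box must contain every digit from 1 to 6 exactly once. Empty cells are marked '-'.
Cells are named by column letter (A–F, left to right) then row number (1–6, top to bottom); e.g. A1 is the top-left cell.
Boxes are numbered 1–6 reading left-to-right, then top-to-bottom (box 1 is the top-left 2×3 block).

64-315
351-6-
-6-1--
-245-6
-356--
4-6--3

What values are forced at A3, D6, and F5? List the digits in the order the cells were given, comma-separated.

For A3:
  Row 3 already contains {1, 6}.
  Column A already contains {3, 4, 6}.
  Its 2×3 block (box 3) already contains {2, 4, 6}.
  The only value from 1–6 not eliminated is 5, so A3 = 5.
For D6:
  Row 6 already contains {3, 4, 6}.
  Column D already contains {1, 3, 5, 6}.
  Its 2×3 block (box 6) already contains {3, 6}.
  The only value from 1–6 not eliminated is 2, so D6 = 2.
For F5:
  Consider where 1 can go in column F.
  F2 is out (row 2 already has a 1).
  F3 is out (row 3 already has a 1).
  So the only cell in column F that can hold 1 is F5.
  So F5 = 1.

5,2,1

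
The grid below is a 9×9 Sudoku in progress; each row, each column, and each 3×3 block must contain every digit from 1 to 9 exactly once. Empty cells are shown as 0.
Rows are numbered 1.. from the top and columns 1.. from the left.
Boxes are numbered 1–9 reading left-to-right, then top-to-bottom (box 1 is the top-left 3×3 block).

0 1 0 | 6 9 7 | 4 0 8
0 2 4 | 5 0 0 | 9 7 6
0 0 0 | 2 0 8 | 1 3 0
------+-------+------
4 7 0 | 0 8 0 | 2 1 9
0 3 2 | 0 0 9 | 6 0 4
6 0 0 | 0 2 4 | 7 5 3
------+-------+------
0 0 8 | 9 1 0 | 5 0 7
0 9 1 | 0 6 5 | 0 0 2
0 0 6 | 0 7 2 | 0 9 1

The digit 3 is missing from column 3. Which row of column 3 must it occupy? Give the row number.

Consider where 3 can go in column 3.
row 3, column 3 is out (row 3 already has a 3).
row 4, column 3 is out (box 4 already has a 3).
row 6, column 3 is out (row 6 already has a 3).
So the only cell in column 3 that can hold 3 is row 1, column 3.
That is row 1.

1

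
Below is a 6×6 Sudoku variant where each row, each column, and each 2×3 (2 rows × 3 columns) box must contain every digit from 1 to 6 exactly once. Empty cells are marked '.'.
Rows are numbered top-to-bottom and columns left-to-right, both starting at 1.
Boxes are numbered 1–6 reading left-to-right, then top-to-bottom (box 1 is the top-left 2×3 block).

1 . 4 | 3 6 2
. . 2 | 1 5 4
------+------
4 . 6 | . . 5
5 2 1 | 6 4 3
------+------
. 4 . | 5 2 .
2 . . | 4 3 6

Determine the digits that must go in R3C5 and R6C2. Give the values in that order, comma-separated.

1,1

For R3C5:
  Row 3 already contains {4, 5, 6}.
  Column 5 already contains {2, 3, 4, 5, 6}.
  Its 2×3 block (box 4) already contains {3, 4, 5, 6}.
  The only value from 1–6 not eliminated is 1, so R3C5 = 1.
For R6C2:
  Consider where 1 can go in column 2.
  R1C2 is out (row 1 already has a 1).
  R2C2 is out (row 2 already has a 1).
  R3C2 is out (box 3 already has a 1).
  So the only cell in column 2 that can hold 1 is R6C2.
  So R6C2 = 1.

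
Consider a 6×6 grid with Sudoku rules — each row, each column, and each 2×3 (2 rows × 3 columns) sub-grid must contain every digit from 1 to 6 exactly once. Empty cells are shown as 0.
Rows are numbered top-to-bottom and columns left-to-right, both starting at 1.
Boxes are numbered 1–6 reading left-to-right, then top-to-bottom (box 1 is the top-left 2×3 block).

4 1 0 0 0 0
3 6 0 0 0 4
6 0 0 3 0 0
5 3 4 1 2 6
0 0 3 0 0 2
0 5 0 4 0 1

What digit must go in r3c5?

4

Cell r3c5 itself could take any of {4, 5} by direct elimination.
Consider where 4 can go in row 3.
r3c2 is out (box 3 already has a 4).
r3c3 is out (column 3 already has a 4).
r3c6 is out (column 6 already has a 4).
So the only cell in row 3 that can hold 4 is r3c5.
Therefore r3c5 = 4.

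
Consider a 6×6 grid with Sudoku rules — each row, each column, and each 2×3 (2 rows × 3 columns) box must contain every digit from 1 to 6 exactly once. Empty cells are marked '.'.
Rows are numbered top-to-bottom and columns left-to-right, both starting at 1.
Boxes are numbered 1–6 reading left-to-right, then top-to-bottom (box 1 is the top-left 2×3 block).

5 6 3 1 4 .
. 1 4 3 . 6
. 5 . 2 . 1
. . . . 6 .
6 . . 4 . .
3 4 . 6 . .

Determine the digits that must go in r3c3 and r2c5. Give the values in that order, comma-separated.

6,5

For r3c3:
  Row 3 already contains {1, 2, 5}.
  Column 3 already contains {3, 4}.
  Its 2×3 block (box 3) already contains {5}.
  The only value from 1–6 not eliminated is 6, so r3c3 = 6.
For r2c5:
  Consider where 5 can go in row 2.
  r2c1 is out (column 1 already has a 5).
  So the only cell in row 2 that can hold 5 is r2c5.
  So r2c5 = 5.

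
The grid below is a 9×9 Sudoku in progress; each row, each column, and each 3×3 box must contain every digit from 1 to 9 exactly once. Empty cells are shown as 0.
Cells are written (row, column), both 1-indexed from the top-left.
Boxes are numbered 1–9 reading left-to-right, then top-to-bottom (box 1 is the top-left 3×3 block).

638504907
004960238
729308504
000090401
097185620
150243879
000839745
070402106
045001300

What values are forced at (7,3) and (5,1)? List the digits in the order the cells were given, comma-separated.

For (7,3):
  Consider where 1 can go in column 3.
  (4,3) is out (row 4 already has a 1).
  (6,3) is out (row 6 already has a 1).
  (8,3) is out (row 8 already has a 1).
  So the only cell in column 3 that can hold 1 is (7,3).
  So (7,3) = 1.
For (5,1):
  Consider where 4 can go in box 4.
  (4,1) is out (row 4 already has a 4).
  (4,2) is out (row 4 already has a 4).
  (4,3) is out (row 4 already has a 4).
  (6,3) is out (row 6 already has a 4).
  So the only cell in box 4 that can hold 4 is (5,1).
  So (5,1) = 4.

1,4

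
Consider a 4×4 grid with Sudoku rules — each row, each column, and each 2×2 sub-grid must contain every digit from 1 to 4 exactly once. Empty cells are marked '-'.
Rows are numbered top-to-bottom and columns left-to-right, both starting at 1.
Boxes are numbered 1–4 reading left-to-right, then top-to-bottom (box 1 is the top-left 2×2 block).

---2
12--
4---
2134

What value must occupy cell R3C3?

2

Cell R3C3 itself could take any of {1, 2} by direct elimination.
Consider where 2 can go in row 3.
R3C2 is out (column 2 already has a 2).
R3C4 is out (column 4 already has a 2).
So the only cell in row 3 that can hold 2 is R3C3.
Therefore R3C3 = 2.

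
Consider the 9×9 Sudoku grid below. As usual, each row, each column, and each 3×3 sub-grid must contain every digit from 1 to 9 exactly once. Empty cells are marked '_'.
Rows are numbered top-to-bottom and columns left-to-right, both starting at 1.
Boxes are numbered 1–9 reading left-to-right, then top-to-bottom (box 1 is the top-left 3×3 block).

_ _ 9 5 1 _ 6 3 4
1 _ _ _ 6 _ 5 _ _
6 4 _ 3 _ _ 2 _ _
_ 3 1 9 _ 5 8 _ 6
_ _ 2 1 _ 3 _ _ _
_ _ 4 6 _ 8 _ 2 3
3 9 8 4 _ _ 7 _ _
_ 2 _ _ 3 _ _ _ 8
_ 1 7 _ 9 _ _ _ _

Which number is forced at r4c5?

2

Cell r4c5 itself could take any of {2, 4, 7} by direct elimination.
Consider where 2 can go in box 5.
r5c5 is out (row 5 already has a 2).
r6c5 is out (row 6 already has a 2).
So the only cell in box 5 that can hold 2 is r4c5.
Therefore r4c5 = 2.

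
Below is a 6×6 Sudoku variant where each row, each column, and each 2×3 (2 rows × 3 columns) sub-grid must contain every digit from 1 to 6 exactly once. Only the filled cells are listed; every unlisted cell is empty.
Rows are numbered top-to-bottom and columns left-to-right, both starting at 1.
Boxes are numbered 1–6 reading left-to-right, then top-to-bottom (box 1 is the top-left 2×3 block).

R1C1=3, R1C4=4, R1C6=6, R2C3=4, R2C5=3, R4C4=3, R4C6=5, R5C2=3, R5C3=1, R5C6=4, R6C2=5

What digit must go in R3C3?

3

Cell R3C3 itself could take any of {2, 3, 5, 6} by direct elimination.
Consider where 3 can go in box 3.
R3C1 is out (column 1 already has a 3).
R3C2 is out (column 2 already has a 3).
R4C1 is out (row 4 already has a 3).
R4C2 is out (row 4 already has a 3).
R4C3 is out (row 4 already has a 3).
So the only cell in box 3 that can hold 3 is R3C3.
Therefore R3C3 = 3.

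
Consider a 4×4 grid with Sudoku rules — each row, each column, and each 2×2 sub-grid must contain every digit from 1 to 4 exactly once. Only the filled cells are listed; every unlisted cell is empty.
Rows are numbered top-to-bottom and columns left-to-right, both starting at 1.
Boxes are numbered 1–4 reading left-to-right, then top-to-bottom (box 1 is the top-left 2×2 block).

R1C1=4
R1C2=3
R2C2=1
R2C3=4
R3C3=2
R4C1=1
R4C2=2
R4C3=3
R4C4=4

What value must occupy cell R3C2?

Row 3 already contains {2}.
Column 2 already contains {1, 2, 3}.
Its 2×2 block (box 3) already contains {1, 2}.
The only value from 1–4 not eliminated is 4, so R3C2 = 4.

4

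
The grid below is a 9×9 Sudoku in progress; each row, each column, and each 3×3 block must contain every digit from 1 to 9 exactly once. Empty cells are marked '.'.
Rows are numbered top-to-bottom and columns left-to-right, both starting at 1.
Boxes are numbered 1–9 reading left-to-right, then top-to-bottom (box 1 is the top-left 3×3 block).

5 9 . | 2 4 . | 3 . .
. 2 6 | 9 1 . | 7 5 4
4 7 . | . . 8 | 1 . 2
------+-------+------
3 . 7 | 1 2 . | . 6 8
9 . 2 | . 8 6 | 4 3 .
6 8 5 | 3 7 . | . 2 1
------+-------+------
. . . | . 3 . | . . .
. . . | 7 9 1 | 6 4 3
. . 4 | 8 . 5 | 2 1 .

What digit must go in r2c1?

8

Row 2 already contains {1, 2, 4, 5, 6, 7, 9}.
Column 1 already contains {3, 4, 5, 6, 9}.
Its 3×3 block (box 1) already contains {2, 4, 5, 6, 7, 9}.
The only value from 1–9 not eliminated is 8, so r2c1 = 8.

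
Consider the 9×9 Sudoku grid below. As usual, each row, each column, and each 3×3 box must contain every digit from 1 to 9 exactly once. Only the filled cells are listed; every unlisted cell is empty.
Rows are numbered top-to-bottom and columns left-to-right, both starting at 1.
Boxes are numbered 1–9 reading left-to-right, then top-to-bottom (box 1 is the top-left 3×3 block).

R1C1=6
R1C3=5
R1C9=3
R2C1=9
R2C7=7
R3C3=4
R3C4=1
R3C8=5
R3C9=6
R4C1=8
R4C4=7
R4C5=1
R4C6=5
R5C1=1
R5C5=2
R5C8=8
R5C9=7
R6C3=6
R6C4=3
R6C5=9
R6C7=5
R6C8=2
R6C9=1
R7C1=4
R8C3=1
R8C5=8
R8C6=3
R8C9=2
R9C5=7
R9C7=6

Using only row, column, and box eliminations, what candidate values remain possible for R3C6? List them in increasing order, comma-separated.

Row 3 already contains {1, 4, 5, 6}.
Column 6 already contains {3, 5}.
Its 3×3 block (box 2) already contains {1}.
Removing those from 1–9 leaves {2, 7, 8, 9} as the candidates for R3C6.

2,7,8,9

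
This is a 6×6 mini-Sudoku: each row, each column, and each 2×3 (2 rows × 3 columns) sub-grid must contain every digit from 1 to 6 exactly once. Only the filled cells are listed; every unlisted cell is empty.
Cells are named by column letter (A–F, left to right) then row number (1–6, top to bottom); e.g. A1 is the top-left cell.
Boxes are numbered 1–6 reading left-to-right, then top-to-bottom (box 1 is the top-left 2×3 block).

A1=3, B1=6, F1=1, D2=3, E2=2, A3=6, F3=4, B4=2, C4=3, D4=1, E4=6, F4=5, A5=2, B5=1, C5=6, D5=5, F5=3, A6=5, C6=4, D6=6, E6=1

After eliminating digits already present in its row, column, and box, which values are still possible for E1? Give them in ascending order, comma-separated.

4,5

Row 1 already contains {1, 3, 6}.
Column E already contains {1, 2, 6}.
Its 2×3 block (box 2) already contains {1, 2, 3}.
Removing those from 1–6 leaves {4, 5} as the candidates for E1.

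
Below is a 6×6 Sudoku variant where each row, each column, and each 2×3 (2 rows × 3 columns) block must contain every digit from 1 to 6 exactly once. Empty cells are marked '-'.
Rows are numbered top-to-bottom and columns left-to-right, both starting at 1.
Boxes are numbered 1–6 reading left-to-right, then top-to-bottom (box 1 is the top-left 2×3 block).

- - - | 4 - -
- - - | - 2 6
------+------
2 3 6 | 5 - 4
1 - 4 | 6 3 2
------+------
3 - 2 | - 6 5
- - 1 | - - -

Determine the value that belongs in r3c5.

1

Row 3 already contains {2, 3, 4, 5, 6}.
Column 5 already contains {2, 3, 6}.
Its 2×3 block (box 4) already contains {2, 3, 4, 5, 6}.
The only value from 1–6 not eliminated is 1, so r3c5 = 1.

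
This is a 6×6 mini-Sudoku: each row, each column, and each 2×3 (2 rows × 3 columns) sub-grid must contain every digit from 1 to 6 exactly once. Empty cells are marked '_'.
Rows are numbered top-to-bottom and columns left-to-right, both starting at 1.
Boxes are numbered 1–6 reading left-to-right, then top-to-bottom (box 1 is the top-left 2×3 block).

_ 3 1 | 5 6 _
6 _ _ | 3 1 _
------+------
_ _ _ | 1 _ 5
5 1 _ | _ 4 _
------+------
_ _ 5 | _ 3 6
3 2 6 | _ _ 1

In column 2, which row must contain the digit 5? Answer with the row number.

2

Consider where 5 can go in column 2.
R3C2 is out (row 3 already has a 5).
R5C2 is out (row 5 already has a 5).
So the only cell in column 2 that can hold 5 is R2C2.
That is row 2.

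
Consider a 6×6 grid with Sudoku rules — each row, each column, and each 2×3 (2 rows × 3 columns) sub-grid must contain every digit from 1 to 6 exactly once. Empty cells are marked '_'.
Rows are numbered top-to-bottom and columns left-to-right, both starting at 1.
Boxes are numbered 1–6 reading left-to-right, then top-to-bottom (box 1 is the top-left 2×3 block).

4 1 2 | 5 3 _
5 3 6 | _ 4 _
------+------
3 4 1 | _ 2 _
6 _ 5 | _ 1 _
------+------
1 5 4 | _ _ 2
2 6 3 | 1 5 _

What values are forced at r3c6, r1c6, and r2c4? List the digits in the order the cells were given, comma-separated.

5,6,2

For r3c6:
  Consider where 5 can go in box 4.
  r3c4 is out (column 4 already has a 5).
  r4c4 is out (row 4 already has a 5).
  r4c6 is out (row 4 already has a 5).
  So the only cell in box 4 that can hold 5 is r3c6.
  So r3c6 = 5.
For r1c6:
  Row 1 already contains {1, 2, 3, 4, 5}.
  Column 6 already contains {2}.
  Its 2×3 block (box 2) already contains {3, 4, 5}.
  The only value from 1–6 not eliminated is 6, so r1c6 = 6.
For r2c4:
  Row 2 already contains {3, 4, 5, 6}.
  Column 4 already contains {1, 5}.
  Its 2×3 block (box 2) already contains {3, 4, 5}.
  The only value from 1–6 not eliminated is 2, so r2c4 = 2.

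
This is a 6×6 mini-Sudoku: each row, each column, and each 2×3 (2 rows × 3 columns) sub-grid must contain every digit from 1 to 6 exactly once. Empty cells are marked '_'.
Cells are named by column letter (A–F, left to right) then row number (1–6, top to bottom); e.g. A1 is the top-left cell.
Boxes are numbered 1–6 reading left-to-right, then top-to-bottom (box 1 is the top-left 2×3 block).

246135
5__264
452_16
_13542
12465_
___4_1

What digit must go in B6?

Cell B6 itself could take any of {3, 6} by direct elimination.
Consider where 6 can go in column B.
B2 is out (row 2 already has a 6).
So the only cell in column B that can hold 6 is B6.
Therefore B6 = 6.

6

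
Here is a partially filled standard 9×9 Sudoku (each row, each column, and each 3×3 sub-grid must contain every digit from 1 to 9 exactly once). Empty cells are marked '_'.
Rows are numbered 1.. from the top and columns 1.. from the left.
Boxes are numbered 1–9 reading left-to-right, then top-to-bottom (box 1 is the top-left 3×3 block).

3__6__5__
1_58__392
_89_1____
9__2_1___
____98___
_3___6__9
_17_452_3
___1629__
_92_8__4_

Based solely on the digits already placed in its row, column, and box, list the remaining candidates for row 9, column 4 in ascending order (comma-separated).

Row 9 already contains {2, 4, 8, 9}.
Column 4 already contains {1, 2, 6, 8}.
Its 3×3 block (box 8) already contains {1, 2, 4, 5, 6, 8}.
Removing those from 1–9 leaves {3, 7} as the candidates for row 9, column 4.

3,7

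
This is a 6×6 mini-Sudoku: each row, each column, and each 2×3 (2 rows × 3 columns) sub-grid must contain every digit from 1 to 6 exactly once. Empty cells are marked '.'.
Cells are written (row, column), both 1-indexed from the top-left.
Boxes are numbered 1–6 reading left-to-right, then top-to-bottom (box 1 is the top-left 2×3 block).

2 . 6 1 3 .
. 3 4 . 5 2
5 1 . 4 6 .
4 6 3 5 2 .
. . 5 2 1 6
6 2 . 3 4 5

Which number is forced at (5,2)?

Row 5 already contains {1, 2, 5, 6}.
Column 2 already contains {1, 2, 3, 6}.
Its 2×3 block (box 5) already contains {2, 5, 6}.
The only value from 1–6 not eliminated is 4, so (5,2) = 4.

4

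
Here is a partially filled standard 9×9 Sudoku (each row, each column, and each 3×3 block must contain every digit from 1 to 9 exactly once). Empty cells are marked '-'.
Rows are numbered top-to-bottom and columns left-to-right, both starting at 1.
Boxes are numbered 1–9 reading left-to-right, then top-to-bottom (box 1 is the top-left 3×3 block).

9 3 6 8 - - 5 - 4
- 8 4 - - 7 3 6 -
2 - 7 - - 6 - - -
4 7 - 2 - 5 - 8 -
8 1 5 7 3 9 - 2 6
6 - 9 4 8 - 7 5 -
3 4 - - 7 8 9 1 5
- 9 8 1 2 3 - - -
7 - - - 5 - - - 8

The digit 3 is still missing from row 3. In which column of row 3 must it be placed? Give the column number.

4

Consider where 3 can go in row 3.
R3C2 is out (column 2 already has a 3).
R3C5 is out (column 5 already has a 3).
R3C7 is out (column 7 already has a 3).
R3C8 is out (box 3 already has a 3).
R3C9 is out (box 3 already has a 3).
So the only cell in row 3 that can hold 3 is R3C4.
That is column 4.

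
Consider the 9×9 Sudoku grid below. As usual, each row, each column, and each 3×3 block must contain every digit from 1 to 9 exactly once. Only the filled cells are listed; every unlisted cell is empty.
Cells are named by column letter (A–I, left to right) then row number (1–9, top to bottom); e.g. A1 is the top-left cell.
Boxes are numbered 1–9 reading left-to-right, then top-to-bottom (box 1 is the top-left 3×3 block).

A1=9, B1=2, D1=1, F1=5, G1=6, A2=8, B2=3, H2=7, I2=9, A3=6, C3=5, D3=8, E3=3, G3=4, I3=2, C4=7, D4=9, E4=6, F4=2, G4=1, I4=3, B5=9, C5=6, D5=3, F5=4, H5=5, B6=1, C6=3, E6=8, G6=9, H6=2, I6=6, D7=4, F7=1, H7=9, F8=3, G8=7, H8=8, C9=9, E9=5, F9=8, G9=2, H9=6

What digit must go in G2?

Row 2 already contains {3, 7, 8, 9}.
Column G already contains {1, 2, 4, 6, 7, 9}.
Its 3×3 block (box 3) already contains {2, 4, 6, 7, 9}.
The only value from 1–9 not eliminated is 5, so G2 = 5.

5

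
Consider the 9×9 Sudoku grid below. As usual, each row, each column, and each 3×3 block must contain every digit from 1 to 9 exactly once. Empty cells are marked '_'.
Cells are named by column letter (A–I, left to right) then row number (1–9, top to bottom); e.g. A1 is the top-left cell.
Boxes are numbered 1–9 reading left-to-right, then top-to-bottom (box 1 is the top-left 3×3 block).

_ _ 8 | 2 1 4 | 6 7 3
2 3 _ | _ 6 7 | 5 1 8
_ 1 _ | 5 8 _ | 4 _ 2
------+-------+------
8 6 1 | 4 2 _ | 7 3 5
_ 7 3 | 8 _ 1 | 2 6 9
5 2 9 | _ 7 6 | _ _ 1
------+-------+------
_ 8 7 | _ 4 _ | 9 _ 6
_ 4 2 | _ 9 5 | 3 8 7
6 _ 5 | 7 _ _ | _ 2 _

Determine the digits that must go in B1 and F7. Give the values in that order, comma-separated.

For B1:
  Consider where 5 can go in row 1.
  A1 is out (column A already has a 5).
  So the only cell in row 1 that can hold 5 is B1.
  So B1 = 5.
For F7:
  Consider where 2 can go in row 7.
  A7 is out (column A already has a 2).
  D7 is out (column D already has a 2).
  H7 is out (column H already has a 2).
  So the only cell in row 7 that can hold 2 is F7.
  So F7 = 2.

5,2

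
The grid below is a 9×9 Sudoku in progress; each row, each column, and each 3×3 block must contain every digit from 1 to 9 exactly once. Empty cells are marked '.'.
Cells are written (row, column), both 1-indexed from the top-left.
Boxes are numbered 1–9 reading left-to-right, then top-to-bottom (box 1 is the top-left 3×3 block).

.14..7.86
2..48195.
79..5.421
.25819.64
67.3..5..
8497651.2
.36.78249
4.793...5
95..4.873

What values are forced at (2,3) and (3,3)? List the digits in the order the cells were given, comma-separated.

For (2,3):
  Row 2 already contains {1, 2, 4, 5, 8, 9}.
  Column 3 already contains {4, 5, 6, 7, 9}.
  Its 3×3 block (box 1) already contains {1, 2, 4, 7, 9}.
  The only value from 1–9 not eliminated is 3, so (2,3) = 3.
For (3,3):
  Consider where 8 can go in row 3.
  (3,4) is out (column 4 already has a 8).
  (3,6) is out (column 6 already has a 8).
  So the only cell in row 3 that can hold 8 is (3,3).
  So (3,3) = 8.

3,8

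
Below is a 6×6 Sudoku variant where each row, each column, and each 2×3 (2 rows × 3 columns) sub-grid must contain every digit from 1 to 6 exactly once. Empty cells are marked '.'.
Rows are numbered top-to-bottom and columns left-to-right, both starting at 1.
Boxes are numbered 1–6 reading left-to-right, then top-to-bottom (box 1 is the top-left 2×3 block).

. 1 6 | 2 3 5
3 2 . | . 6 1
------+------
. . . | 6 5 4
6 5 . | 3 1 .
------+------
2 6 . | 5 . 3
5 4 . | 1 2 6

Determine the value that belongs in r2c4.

Row 2 already contains {1, 2, 3, 6}.
Column 4 already contains {1, 2, 3, 5, 6}.
Its 2×3 block (box 2) already contains {1, 2, 3, 5, 6}.
The only value from 1–6 not eliminated is 4, so r2c4 = 4.

4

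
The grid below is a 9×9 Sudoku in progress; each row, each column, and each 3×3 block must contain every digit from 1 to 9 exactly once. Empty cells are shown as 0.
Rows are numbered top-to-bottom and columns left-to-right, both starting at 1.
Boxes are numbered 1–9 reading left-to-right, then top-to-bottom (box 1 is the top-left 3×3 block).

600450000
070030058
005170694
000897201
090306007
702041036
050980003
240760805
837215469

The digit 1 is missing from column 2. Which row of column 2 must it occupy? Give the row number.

1

Consider where 1 can go in column 2.
R3C2 is out (row 3 already has a 1).
R4C2 is out (row 4 already has a 1).
R6C2 is out (row 6 already has a 1).
So the only cell in column 2 that can hold 1 is R1C2.
That is row 1.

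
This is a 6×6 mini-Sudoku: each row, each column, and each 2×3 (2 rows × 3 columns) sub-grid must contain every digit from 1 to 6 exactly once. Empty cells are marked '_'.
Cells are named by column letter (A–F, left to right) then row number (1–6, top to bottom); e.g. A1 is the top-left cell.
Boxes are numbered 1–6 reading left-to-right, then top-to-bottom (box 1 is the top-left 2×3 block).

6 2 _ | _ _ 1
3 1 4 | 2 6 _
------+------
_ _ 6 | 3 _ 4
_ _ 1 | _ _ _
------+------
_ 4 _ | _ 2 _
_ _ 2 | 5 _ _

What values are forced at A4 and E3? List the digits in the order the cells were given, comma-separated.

4,1

For A4:
  Consider where 4 can go in box 3.
  A3 is out (row 3 already has a 4).
  B3 is out (row 3 already has a 4).
  B4 is out (column B already has a 4).
  So the only cell in box 3 that can hold 4 is A4.
  So A4 = 4.
For E3:
  Consider where 1 can go in box 4.
  D4 is out (row 4 already has a 1).
  E4 is out (row 4 already has a 1).
  F4 is out (row 4 already has a 1).
  So the only cell in box 4 that can hold 1 is E3.
  So E3 = 1.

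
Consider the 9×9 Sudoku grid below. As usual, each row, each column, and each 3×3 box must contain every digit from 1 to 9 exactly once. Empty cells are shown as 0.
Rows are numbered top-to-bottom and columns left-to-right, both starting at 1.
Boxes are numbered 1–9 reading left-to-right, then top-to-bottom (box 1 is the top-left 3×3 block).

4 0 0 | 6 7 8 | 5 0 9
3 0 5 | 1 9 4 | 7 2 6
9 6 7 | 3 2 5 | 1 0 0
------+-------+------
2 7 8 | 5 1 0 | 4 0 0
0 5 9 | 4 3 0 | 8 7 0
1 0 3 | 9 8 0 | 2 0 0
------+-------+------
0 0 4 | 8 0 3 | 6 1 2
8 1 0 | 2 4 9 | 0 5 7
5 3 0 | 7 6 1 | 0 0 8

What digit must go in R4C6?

6

Row 4 already contains {1, 2, 4, 5, 7, 8}.
Column 6 already contains {1, 3, 4, 5, 8, 9}.
Its 3×3 block (box 5) already contains {1, 3, 4, 5, 8, 9}.
The only value from 1–9 not eliminated is 6, so R4C6 = 6.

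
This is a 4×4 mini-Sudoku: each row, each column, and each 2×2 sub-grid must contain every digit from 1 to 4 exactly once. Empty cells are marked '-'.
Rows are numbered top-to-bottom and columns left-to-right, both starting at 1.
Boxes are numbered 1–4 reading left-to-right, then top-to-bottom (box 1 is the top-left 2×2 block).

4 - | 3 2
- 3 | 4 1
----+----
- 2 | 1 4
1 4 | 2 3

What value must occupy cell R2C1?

Row 2 already contains {1, 3, 4}.
Column 1 already contains {1, 4}.
Its 2×2 block (box 1) already contains {3, 4}.
The only value from 1–4 not eliminated is 2, so R2C1 = 2.

2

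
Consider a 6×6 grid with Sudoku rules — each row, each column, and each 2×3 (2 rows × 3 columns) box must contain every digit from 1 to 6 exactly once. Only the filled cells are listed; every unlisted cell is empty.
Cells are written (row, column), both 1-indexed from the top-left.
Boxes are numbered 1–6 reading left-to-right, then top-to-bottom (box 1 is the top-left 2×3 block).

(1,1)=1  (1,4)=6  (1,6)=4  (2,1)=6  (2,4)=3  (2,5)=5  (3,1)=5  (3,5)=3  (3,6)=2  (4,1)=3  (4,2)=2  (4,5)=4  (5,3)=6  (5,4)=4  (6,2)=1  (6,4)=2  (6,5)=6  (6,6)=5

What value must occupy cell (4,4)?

5

Cell (4,4) itself could take any of {1, 5} by direct elimination.
Consider where 5 can go in box 4.
(3,4) is out (row 3 already has a 5).
(4,6) is out (column 6 already has a 5).
So the only cell in box 4 that can hold 5 is (4,4).
Therefore (4,4) = 5.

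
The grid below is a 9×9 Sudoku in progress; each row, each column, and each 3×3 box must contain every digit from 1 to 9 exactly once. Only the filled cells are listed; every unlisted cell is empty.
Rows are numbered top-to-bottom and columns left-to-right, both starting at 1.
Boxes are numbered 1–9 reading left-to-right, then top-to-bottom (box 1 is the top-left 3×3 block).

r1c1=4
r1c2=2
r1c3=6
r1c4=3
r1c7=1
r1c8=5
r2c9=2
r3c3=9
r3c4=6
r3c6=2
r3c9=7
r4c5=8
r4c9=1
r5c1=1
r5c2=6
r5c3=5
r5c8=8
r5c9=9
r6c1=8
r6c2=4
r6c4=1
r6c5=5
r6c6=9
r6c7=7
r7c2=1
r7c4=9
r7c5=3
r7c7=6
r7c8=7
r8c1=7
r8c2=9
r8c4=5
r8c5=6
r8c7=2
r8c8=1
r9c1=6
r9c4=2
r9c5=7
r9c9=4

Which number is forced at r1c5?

9

Row 1 already contains {1, 2, 3, 4, 5, 6}.
Column 5 already contains {3, 5, 6, 7, 8}.
Its 3×3 block (box 2) already contains {2, 3, 6}.
The only value from 1–9 not eliminated is 9, so r1c5 = 9.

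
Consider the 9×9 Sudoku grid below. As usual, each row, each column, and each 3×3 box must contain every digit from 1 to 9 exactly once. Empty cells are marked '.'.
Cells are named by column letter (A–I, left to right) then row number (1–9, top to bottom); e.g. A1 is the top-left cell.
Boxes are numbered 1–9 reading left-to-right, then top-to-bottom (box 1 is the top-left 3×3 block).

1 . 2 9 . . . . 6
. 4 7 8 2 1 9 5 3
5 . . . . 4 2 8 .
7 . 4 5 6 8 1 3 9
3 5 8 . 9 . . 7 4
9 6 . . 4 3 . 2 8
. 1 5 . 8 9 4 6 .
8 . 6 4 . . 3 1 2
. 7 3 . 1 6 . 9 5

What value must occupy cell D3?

6

Cell D3 itself could take any of {3, 6, 7} by direct elimination.
Consider where 6 can go in row 3.
B3 is out (column B already has a 6).
C3 is out (column C already has a 6).
E3 is out (column E already has a 6).
I3 is out (column I already has a 6).
So the only cell in row 3 that can hold 6 is D3.
Therefore D3 = 6.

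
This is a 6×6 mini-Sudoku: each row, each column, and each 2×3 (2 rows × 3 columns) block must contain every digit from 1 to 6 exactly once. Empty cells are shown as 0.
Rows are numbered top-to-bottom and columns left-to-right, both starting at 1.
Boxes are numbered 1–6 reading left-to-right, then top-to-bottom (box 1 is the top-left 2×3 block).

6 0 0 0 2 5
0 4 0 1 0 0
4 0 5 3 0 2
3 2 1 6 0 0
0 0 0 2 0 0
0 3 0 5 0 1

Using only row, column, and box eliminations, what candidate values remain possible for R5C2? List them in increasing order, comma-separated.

1,5,6

Row 5 already contains {2}.
Column 2 already contains {2, 3, 4}.
Its 2×3 block (box 5) already contains {3}.
Removing those from 1–6 leaves {1, 5, 6} as the candidates for R5C2.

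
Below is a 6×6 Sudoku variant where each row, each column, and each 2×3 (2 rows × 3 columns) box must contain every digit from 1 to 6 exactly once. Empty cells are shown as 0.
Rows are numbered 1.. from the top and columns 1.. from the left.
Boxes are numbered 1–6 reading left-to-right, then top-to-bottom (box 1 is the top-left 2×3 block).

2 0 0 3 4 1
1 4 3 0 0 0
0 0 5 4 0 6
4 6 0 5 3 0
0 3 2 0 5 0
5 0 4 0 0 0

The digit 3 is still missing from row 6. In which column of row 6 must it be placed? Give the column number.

6

Consider where 3 can go in row 6.
row 6, column 2 is out (column 2 already has a 3).
row 6, column 4 is out (column 4 already has a 3).
row 6, column 5 is out (column 5 already has a 3).
So the only cell in row 6 that can hold 3 is row 6, column 6.
That is column 6.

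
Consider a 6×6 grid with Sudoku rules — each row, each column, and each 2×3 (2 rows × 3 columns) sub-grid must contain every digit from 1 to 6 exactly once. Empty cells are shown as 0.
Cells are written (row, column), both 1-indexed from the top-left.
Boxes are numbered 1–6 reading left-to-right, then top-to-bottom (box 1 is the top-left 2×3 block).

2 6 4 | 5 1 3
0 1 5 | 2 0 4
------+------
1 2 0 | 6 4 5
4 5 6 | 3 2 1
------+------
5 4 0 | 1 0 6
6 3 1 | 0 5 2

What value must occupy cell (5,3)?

2

Row 5 already contains {1, 4, 5, 6}.
Column 3 already contains {1, 4, 5, 6}.
Its 2×3 block (box 5) already contains {1, 3, 4, 5, 6}.
The only value from 1–6 not eliminated is 2, so (5,3) = 2.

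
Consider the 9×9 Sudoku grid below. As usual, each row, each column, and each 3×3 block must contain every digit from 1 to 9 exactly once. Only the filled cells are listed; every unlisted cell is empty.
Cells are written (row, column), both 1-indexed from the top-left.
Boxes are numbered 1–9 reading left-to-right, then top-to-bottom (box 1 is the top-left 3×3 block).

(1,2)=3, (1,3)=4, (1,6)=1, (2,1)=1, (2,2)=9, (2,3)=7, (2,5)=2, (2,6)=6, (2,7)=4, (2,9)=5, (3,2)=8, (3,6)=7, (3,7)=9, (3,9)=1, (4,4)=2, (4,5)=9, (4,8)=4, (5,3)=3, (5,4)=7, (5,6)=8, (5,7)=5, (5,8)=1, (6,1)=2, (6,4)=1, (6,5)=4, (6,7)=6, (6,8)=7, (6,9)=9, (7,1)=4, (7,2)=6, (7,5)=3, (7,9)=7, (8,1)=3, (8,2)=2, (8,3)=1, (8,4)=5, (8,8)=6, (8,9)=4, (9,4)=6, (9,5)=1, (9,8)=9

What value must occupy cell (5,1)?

Cell (5,1) itself could take any of {6, 9} by direct elimination.
Consider where 9 can go in box 4.
(4,1) is out (row 4 already has a 9). (4,2) is out (row 4 already has a 9). (4,3) is out (row 4 already has a 9). (5,2) is out (column 2 already has a 9). The remaining empty cells in box 4 are similarly blocked.
So the only cell in box 4 that can hold 9 is (5,1).
Therefore (5,1) = 9.

9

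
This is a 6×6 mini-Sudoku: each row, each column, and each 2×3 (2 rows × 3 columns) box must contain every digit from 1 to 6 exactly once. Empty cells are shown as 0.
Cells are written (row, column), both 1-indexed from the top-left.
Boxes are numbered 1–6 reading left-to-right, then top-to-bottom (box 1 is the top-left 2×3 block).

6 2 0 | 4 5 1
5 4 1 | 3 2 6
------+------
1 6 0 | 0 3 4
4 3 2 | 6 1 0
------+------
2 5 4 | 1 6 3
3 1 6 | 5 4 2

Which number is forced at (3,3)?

5

Row 3 already contains {1, 3, 4, 6}.
Column 3 already contains {1, 2, 4, 6}.
Its 2×3 block (box 3) already contains {1, 2, 3, 4, 6}.
The only value from 1–6 not eliminated is 5, so (3,3) = 5.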